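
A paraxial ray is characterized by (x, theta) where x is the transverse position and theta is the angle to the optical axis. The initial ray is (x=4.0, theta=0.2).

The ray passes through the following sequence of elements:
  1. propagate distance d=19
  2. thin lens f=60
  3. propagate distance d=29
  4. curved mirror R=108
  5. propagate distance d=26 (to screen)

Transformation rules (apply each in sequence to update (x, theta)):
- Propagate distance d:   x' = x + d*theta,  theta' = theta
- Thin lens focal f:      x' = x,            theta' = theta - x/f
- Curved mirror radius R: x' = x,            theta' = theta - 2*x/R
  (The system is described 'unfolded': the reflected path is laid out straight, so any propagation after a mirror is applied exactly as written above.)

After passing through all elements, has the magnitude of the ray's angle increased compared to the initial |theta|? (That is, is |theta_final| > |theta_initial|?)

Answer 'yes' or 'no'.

Answer: no

Derivation:
Initial: x=4.0000 theta=0.2000
After 1 (propagate distance d=19): x=7.8000 theta=0.2000
After 2 (thin lens f=60): x=7.8000 theta=0.0700
After 3 (propagate distance d=29): x=9.8300 theta=0.0700
After 4 (curved mirror R=108): x=9.8300 theta=-121/1080 (≈-0.1120)
After 5 (propagate distance d=26 (to screen)): x=4669/675 (≈6.9170) theta=-121/1080 (≈-0.1120)
|theta_initial|=0.2000 |theta_final|=121/1080 (≈0.1120) -> not increased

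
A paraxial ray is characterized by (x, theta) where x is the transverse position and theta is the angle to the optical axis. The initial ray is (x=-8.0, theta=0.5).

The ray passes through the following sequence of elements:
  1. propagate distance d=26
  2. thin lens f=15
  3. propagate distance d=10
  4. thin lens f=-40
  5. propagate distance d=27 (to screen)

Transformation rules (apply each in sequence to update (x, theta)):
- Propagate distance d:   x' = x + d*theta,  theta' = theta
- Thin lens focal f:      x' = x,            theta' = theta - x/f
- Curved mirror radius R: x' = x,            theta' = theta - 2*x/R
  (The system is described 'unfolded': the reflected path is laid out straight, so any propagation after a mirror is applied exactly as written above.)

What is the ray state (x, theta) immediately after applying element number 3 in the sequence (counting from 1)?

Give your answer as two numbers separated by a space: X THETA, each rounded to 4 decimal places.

Initial: x=-8.0000 theta=0.5000
After 1 (propagate distance d=26): x=5.0000 theta=0.5000
After 2 (thin lens f=15): x=5.0000 theta=1/6 (≈0.1667)
After 3 (propagate distance d=10): x=20/3 (≈6.6667) theta=1/6 (≈0.1667)
Rounded to 4 decimal places: x = 6.6667, theta = 0.1667

Answer: 6.6667 0.1667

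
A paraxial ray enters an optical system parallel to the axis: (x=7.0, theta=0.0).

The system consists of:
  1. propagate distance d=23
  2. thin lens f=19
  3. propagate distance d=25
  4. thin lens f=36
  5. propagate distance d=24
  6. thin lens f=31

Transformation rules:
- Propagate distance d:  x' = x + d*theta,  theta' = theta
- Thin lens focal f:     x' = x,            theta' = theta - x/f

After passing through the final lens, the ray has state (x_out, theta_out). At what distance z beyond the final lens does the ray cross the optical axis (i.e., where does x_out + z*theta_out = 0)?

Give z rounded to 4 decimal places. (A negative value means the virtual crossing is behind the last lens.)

Initial: x=7.0000 theta=0.0000
After 1 (propagate distance d=23): x=7.0000 theta=0.0000
After 2 (thin lens f=19): x=7.0000 theta=-7/19 (≈-0.3684)
After 3 (propagate distance d=25): x=-42/19 (≈-2.2105) theta=-7/19 (≈-0.3684)
After 4 (thin lens f=36): x=-42/19 (≈-2.2105) theta=-35/114 (≈-0.3070)
After 5 (propagate distance d=24): x=-182/19 (≈-9.5789) theta=-35/114 (≈-0.3070)
After 6 (thin lens f=31): x=-182/19 (≈-9.5789) theta=7/3534 (≈0.0020)
z_focus = -x_out/theta_out = -(-182/19)/(7/3534) = 4836.0000
Rounded to 4 decimal places: z = 4836.0000

Answer: 4836.0000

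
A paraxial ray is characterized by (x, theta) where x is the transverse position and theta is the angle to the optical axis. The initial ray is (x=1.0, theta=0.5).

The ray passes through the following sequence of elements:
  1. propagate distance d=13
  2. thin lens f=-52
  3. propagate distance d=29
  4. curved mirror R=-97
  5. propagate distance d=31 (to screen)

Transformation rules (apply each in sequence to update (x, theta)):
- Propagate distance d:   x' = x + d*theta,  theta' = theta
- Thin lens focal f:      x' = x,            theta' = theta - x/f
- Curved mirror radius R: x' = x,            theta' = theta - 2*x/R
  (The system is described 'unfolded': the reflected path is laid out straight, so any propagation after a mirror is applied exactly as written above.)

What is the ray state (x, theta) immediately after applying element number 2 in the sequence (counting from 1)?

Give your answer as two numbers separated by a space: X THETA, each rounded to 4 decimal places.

Answer: 7.5000 0.6442

Derivation:
Initial: x=1.0000 theta=0.5000
After 1 (propagate distance d=13): x=7.5000 theta=0.5000
After 2 (thin lens f=-52): x=7.5000 theta=67/104 (≈0.6442)
Rounded to 4 decimal places: x = 7.5000, theta = 0.6442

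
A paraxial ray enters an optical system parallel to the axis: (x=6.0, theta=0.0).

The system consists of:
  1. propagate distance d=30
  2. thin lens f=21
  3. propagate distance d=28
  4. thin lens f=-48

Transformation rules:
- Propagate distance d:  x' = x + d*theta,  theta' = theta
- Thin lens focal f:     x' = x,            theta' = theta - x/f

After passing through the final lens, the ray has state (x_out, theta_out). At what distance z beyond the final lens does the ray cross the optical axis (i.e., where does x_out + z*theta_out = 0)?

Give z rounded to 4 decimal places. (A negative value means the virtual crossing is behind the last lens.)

Initial: x=6.0000 theta=0.0000
After 1 (propagate distance d=30): x=6.0000 theta=0.0000
After 2 (thin lens f=21): x=6.0000 theta=-2/7 (≈-0.2857)
After 3 (propagate distance d=28): x=-2.0000 theta=-2/7 (≈-0.2857)
After 4 (thin lens f=-48): x=-2.0000 theta=-55/168 (≈-0.3274)
z_focus = -x_out/theta_out = -(-2.0000)/(-55/168) = -336/55 ≈ -6.1091
Rounded to 4 decimal places: z = -6.1091

Answer: -6.1091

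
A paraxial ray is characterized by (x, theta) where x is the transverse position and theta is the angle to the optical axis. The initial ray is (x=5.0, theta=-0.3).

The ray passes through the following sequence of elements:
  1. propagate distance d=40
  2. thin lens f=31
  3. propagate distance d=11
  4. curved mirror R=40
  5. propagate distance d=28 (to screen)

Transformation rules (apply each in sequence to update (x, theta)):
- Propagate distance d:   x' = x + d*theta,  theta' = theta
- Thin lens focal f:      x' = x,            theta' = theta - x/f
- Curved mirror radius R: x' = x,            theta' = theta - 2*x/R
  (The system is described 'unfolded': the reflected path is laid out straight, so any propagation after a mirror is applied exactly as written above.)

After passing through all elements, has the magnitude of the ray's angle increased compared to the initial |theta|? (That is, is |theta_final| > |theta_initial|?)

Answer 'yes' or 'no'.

Answer: yes

Derivation:
Initial: x=5.0000 theta=-0.3000
After 1 (propagate distance d=40): x=-7.0000 theta=-0.3000
After 2 (thin lens f=31): x=-7.0000 theta=-23/310 (≈-0.0742)
After 3 (propagate distance d=11): x=-2423/310 (≈-7.8161) theta=-23/310 (≈-0.0742)
After 4 (curved mirror R=40): x=-2423/310 (≈-7.8161) theta=1963/6200 (≈0.3166)
After 5 (propagate distance d=28 (to screen)): x=813/775 (≈1.0490) theta=1963/6200 (≈0.3166)
|theta_initial|=0.3000 |theta_final|=1963/6200 (≈0.3166) -> increased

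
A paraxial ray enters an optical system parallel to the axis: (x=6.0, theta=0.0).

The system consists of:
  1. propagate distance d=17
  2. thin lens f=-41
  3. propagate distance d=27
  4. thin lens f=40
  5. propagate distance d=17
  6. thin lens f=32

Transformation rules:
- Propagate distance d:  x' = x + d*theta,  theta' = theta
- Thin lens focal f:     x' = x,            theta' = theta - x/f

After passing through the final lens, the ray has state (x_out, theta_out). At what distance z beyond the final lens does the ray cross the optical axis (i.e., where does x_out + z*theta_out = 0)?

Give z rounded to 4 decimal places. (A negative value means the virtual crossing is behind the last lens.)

Answer: 22.8688

Derivation:
Initial: x=6.0000 theta=0.0000
After 1 (propagate distance d=17): x=6.0000 theta=0.0000
After 2 (thin lens f=-41): x=6.0000 theta=6/41 (≈0.1463)
After 3 (propagate distance d=27): x=408/41 (≈9.9512) theta=6/41 (≈0.1463)
After 4 (thin lens f=40): x=408/41 (≈9.9512) theta=-21/205 (≈-0.1024)
After 5 (propagate distance d=17): x=1683/205 (≈8.2098) theta=-21/205 (≈-0.1024)
After 6 (thin lens f=32): x=1683/205 (≈8.2098) theta=-471/1312 (≈-0.3590)
z_focus = -x_out/theta_out = -(1683/205)/(-471/1312) = 17952/785 ≈ 22.8688
Rounded to 4 decimal places: z = 22.8688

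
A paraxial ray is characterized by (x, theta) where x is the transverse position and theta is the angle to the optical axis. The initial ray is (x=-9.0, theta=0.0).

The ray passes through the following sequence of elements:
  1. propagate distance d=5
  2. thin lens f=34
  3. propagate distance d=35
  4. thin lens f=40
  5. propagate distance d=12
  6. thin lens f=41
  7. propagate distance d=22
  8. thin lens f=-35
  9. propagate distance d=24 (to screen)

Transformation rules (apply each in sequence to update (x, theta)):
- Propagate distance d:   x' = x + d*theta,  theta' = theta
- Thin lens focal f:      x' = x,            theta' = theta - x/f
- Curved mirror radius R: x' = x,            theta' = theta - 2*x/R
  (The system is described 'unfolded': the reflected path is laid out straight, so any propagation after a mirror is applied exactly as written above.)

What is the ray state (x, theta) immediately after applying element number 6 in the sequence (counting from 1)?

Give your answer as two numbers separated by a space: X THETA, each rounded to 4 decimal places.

Answer: 3.3618 0.1761

Derivation:
Initial: x=-9.0000 theta=0.0000
After 1 (propagate distance d=5): x=-9.0000 theta=0.0000
After 2 (thin lens f=34): x=-9.0000 theta=9/34 (≈0.2647)
After 3 (propagate distance d=35): x=9/34 (≈0.2647) theta=9/34 (≈0.2647)
After 4 (thin lens f=40): x=9/34 (≈0.2647) theta=351/1360 (≈0.2581)
After 5 (propagate distance d=12): x=1143/340 (≈3.3618) theta=351/1360 (≈0.2581)
After 6 (thin lens f=41): x=1143/340 (≈3.3618) theta=9819/55760 (≈0.1761)
Rounded to 4 decimal places: x = 3.3618, theta = 0.1761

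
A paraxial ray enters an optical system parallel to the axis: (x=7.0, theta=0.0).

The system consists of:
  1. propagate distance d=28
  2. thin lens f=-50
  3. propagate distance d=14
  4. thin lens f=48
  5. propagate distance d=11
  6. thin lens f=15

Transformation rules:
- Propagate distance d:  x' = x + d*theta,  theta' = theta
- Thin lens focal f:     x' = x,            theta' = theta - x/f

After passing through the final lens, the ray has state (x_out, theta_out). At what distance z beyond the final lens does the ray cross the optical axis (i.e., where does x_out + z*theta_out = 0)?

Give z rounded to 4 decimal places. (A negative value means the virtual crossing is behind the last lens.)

Answer: 13.8520

Derivation:
Initial: x=7.0000 theta=0.0000
After 1 (propagate distance d=28): x=7.0000 theta=0.0000
After 2 (thin lens f=-50): x=7.0000 theta=0.1400
After 3 (propagate distance d=14): x=8.9600 theta=0.1400
After 4 (thin lens f=48): x=8.9600 theta=-7/150 (≈-0.0467)
After 5 (propagate distance d=11): x=1267/150 (≈8.4467) theta=-7/150 (≈-0.0467)
After 6 (thin lens f=15): x=1267/150 (≈8.4467) theta=-686/1125 (≈-0.6098)
z_focus = -x_out/theta_out = -(1267/150)/(-686/1125) = 2715/196 ≈ 13.8520
Rounded to 4 decimal places: z = 13.8520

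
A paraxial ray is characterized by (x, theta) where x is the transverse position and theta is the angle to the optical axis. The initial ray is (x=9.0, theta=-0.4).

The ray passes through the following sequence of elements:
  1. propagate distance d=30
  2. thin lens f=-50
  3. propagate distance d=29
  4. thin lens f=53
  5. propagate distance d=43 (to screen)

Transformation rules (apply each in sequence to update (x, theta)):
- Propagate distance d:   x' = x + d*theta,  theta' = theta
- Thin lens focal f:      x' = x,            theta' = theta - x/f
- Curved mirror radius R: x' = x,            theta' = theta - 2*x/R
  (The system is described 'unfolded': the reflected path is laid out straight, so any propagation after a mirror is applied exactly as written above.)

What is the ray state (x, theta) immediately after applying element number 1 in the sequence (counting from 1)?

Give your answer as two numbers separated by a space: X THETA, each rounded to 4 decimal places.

Answer: -3.0000 -0.4000

Derivation:
Initial: x=9.0000 theta=-0.4000
After 1 (propagate distance d=30): x=-3.0000 theta=-0.4000
Rounded to 4 decimal places: x = -3.0000, theta = -0.4000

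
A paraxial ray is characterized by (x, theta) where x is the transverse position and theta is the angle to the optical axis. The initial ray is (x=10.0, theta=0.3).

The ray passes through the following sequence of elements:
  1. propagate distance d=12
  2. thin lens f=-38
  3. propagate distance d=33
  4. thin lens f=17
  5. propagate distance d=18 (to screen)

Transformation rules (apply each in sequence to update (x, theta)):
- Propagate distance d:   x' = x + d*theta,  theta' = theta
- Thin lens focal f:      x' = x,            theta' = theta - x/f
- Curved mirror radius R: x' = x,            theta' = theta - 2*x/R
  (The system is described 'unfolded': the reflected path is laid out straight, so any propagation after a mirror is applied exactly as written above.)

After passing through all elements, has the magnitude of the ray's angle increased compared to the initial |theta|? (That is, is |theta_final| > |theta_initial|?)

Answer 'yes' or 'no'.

Initial: x=10.0000 theta=0.3000
After 1 (propagate distance d=12): x=13.6000 theta=0.3000
After 2 (thin lens f=-38): x=13.6000 theta=25/38 (≈0.6579)
After 3 (propagate distance d=33): x=6709/190 (≈35.3105) theta=25/38 (≈0.6579)
After 4 (thin lens f=17): x=6709/190 (≈35.3105) theta=-2292/1615 (≈-1.4192)
After 5 (propagate distance d=18 (to screen)): x=31541/3230 (≈9.7650) theta=-2292/1615 (≈-1.4192)
|theta_initial|=0.3000 |theta_final|=2292/1615 (≈1.4192) -> increased

Answer: yes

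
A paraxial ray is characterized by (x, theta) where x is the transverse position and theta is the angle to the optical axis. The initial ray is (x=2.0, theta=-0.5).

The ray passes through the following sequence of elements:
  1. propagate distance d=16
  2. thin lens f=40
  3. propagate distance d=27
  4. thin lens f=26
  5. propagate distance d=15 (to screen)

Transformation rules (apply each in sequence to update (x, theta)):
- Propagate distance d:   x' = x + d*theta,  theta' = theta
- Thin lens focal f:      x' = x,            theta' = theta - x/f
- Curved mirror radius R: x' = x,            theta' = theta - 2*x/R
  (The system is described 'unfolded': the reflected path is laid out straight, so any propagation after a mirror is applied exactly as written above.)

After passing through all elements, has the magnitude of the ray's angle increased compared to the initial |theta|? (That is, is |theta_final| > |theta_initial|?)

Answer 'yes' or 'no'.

Answer: no

Derivation:
Initial: x=2.0000 theta=-0.5000
After 1 (propagate distance d=16): x=-6.0000 theta=-0.5000
After 2 (thin lens f=40): x=-6.0000 theta=-0.3500
After 3 (propagate distance d=27): x=-15.4500 theta=-0.3500
After 4 (thin lens f=26): x=-15.4500 theta=127/520 (≈0.2442)
After 5 (propagate distance d=15 (to screen)): x=-6129/520 (≈-11.7865) theta=127/520 (≈0.2442)
|theta_initial|=0.5000 |theta_final|=127/520 (≈0.2442) -> not increased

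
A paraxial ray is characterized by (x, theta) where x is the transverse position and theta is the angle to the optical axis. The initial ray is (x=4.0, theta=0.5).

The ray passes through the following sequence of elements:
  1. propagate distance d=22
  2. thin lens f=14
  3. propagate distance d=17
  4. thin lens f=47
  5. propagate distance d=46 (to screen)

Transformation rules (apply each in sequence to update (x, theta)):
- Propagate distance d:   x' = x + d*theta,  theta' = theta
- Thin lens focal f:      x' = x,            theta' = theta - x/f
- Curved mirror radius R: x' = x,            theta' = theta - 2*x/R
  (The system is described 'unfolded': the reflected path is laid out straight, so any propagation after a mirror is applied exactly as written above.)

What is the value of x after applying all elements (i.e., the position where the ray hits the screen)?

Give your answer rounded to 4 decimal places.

Initial: x=4.0000 theta=0.5000
After 1 (propagate distance d=22): x=15.0000 theta=0.5000
After 2 (thin lens f=14): x=15.0000 theta=-4/7 (≈-0.5714)
After 3 (propagate distance d=17): x=37/7 (≈5.2857) theta=-4/7 (≈-0.5714)
After 4 (thin lens f=47): x=37/7 (≈5.2857) theta=-225/329 (≈-0.6839)
After 5 (propagate distance d=46 (to screen)): x=-8611/329 (≈-26.1733) theta=-225/329 (≈-0.6839)
Rounded to 4 decimal places: x = -26.1733

Answer: -26.1733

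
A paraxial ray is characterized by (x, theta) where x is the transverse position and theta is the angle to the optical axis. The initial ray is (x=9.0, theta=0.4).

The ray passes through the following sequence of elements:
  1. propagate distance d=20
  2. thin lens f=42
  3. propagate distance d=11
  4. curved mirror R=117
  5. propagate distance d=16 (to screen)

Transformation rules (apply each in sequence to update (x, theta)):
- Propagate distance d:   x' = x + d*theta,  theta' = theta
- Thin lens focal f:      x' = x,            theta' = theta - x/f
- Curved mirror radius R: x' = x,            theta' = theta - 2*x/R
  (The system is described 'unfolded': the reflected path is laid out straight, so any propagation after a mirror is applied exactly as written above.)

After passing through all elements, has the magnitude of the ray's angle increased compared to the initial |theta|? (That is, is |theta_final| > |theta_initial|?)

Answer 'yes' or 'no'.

Initial: x=9.0000 theta=0.4000
After 1 (propagate distance d=20): x=17.0000 theta=0.4000
After 2 (thin lens f=42): x=17.0000 theta=-1/210 (≈-0.0048)
After 3 (propagate distance d=11): x=3559/210 (≈16.9476) theta=-1/210 (≈-0.0048)
After 4 (curved mirror R=117): x=3559/210 (≈16.9476) theta=-1447/4914 (≈-0.2945)
After 5 (propagate distance d=16 (to screen)): x=42949/3510 (≈12.2362) theta=-1447/4914 (≈-0.2945)
|theta_initial|=0.4000 |theta_final|=1447/4914 (≈0.2945) -> not increased

Answer: no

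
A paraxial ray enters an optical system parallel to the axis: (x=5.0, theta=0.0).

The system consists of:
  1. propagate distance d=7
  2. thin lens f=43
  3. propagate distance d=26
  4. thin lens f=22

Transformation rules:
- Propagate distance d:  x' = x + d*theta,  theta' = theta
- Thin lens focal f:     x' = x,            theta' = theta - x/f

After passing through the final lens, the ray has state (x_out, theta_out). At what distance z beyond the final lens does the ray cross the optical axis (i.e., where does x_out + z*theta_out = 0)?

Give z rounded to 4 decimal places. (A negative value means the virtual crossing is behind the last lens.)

Initial: x=5.0000 theta=0.0000
After 1 (propagate distance d=7): x=5.0000 theta=0.0000
After 2 (thin lens f=43): x=5.0000 theta=-5/43 (≈-0.1163)
After 3 (propagate distance d=26): x=85/43 (≈1.9767) theta=-5/43 (≈-0.1163)
After 4 (thin lens f=22): x=85/43 (≈1.9767) theta=-195/946 (≈-0.2061)
z_focus = -x_out/theta_out = -(85/43)/(-195/946) = 374/39 ≈ 9.5897
Rounded to 4 decimal places: z = 9.5897

Answer: 9.5897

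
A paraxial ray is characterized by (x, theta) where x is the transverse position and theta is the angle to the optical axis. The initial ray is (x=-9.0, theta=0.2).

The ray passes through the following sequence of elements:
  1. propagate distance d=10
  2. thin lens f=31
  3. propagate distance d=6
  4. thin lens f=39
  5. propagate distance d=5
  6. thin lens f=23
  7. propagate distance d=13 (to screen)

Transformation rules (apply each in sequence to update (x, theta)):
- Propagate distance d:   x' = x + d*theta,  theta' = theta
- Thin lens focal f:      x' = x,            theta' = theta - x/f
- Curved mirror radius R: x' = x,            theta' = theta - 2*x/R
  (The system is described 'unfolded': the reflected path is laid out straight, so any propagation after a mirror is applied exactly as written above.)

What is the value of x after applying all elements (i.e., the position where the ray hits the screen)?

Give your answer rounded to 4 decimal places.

Answer: 6.2580

Derivation:
Initial: x=-9.0000 theta=0.2000
After 1 (propagate distance d=10): x=-7.0000 theta=0.2000
After 2 (thin lens f=31): x=-7.0000 theta=66/155 (≈0.4258)
After 3 (propagate distance d=6): x=-689/155 (≈-4.4452) theta=66/155 (≈0.4258)
After 4 (thin lens f=39): x=-689/155 (≈-4.4452) theta=251/465 (≈0.5398)
After 5 (propagate distance d=5): x=-812/465 (≈-1.7462) theta=251/465 (≈0.5398)
After 6 (thin lens f=23): x=-812/465 (≈-1.7462) theta=439/713 (≈0.6157)
After 7 (propagate distance d=13 (to screen)): x=2159/345 (≈6.2580) theta=439/713 (≈0.6157)
Rounded to 4 decimal places: x = 6.2580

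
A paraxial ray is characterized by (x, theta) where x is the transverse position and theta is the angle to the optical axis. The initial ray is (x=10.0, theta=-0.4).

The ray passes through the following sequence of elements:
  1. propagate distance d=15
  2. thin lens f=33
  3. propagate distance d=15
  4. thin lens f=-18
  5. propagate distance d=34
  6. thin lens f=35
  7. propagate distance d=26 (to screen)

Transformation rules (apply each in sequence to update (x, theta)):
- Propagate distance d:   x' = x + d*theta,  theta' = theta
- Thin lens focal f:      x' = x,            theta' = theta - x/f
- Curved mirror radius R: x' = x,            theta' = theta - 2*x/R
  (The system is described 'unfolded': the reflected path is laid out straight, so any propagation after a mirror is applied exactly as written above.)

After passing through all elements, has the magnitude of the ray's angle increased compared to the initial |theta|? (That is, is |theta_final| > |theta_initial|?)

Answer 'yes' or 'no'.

Answer: no

Derivation:
Initial: x=10.0000 theta=-0.4000
After 1 (propagate distance d=15): x=4.0000 theta=-0.4000
After 2 (thin lens f=33): x=4.0000 theta=-86/165 (≈-0.5212)
After 3 (propagate distance d=15): x=-42/11 (≈-3.8182) theta=-86/165 (≈-0.5212)
After 4 (thin lens f=-18): x=-42/11 (≈-3.8182) theta=-11/15 (≈-0.7333)
After 5 (propagate distance d=34): x=-4744/165 (≈-28.7515) theta=-11/15 (≈-0.7333)
After 6 (thin lens f=35): x=-4744/165 (≈-28.7515) theta=509/5775 (≈0.0881)
After 7 (propagate distance d=26 (to screen)): x=-152806/5775 (≈-26.4599) theta=509/5775 (≈0.0881)
|theta_initial|=0.4000 |theta_final|=509/5775 (≈0.0881) -> not increased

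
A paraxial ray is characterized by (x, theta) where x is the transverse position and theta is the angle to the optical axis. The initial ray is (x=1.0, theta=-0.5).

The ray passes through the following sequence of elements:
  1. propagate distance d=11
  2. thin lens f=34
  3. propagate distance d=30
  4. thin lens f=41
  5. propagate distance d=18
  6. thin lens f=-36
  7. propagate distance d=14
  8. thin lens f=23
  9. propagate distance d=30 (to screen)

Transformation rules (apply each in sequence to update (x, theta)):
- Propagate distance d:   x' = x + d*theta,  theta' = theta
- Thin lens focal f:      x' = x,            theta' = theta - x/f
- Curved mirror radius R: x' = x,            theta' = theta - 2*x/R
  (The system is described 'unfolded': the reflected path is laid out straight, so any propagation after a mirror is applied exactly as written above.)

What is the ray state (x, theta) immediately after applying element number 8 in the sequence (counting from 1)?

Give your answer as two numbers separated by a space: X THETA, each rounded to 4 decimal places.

Initial: x=1.0000 theta=-0.5000
After 1 (propagate distance d=11): x=-4.5000 theta=-0.5000
After 2 (thin lens f=34): x=-4.5000 theta=-25/68 (≈-0.3676)
After 3 (propagate distance d=30): x=-264/17 (≈-15.5294) theta=-25/68 (≈-0.3676)
After 4 (thin lens f=41): x=-264/17 (≈-15.5294) theta=31/2788 (≈0.0111)
After 5 (propagate distance d=18): x=-1257/82 (≈-15.3293) theta=31/2788 (≈0.0111)
After 6 (thin lens f=-36): x=-1257/82 (≈-15.3293) theta=-6937/16728 (≈-0.4147)
After 7 (propagate distance d=14): x=-176773/8364 (≈-21.1350) theta=-6937/16728 (≈-0.4147)
After 8 (thin lens f=23): x=-176773/8364 (≈-21.1350) theta=64665/128248 (≈0.5042)
Rounded to 4 decimal places: x = -21.1350, theta = 0.5042

Answer: -21.1350 0.5042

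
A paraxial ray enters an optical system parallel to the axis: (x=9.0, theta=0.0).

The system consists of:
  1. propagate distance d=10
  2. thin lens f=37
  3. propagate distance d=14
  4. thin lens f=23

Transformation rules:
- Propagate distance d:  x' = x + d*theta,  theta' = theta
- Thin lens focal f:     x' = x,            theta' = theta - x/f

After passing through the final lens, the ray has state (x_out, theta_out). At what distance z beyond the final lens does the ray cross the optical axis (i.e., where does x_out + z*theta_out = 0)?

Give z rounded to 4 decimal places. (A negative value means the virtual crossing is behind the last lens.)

Answer: 11.5000

Derivation:
Initial: x=9.0000 theta=0.0000
After 1 (propagate distance d=10): x=9.0000 theta=0.0000
After 2 (thin lens f=37): x=9.0000 theta=-9/37 (≈-0.2432)
After 3 (propagate distance d=14): x=207/37 (≈5.5946) theta=-9/37 (≈-0.2432)
After 4 (thin lens f=23): x=207/37 (≈5.5946) theta=-18/37 (≈-0.4865)
z_focus = -x_out/theta_out = -(207/37)/(-18/37) = 11.5000
Rounded to 4 decimal places: z = 11.5000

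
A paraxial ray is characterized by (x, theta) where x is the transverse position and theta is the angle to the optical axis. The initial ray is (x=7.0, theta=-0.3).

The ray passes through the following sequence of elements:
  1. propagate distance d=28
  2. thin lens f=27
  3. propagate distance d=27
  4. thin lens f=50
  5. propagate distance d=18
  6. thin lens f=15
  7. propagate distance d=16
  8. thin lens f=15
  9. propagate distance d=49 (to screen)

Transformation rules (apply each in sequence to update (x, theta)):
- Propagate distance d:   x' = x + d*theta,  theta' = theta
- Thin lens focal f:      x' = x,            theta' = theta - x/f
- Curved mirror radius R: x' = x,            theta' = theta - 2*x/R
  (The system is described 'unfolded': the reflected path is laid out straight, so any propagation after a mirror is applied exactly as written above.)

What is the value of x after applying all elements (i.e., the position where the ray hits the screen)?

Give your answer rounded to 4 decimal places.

Initial: x=7.0000 theta=-0.3000
After 1 (propagate distance d=28): x=-1.4000 theta=-0.3000
After 2 (thin lens f=27): x=-1.4000 theta=-67/270 (≈-0.2481)
After 3 (propagate distance d=27): x=-8.1000 theta=-67/270 (≈-0.2481)
After 4 (thin lens f=50): x=-8.1000 theta=-1163/13500 (≈-0.0861)
After 5 (propagate distance d=18): x=-3619/375 (≈-9.6507) theta=-1163/13500 (≈-0.0861)
After 6 (thin lens f=15): x=-3619/375 (≈-9.6507) theta=37613/67500 (≈0.5572)
After 7 (propagate distance d=16): x=-12403/16875 (≈-0.7350) theta=37613/67500 (≈0.5572)
After 8 (thin lens f=15): x=-12403/16875 (≈-0.7350) theta=613807/1012500 (≈0.6062)
After 9 (propagate distance d=49 (to screen)): x=29332363/1012500 (≈28.9702) theta=613807/1012500 (≈0.6062)
Rounded to 4 decimal places: x = 28.9702

Answer: 28.9702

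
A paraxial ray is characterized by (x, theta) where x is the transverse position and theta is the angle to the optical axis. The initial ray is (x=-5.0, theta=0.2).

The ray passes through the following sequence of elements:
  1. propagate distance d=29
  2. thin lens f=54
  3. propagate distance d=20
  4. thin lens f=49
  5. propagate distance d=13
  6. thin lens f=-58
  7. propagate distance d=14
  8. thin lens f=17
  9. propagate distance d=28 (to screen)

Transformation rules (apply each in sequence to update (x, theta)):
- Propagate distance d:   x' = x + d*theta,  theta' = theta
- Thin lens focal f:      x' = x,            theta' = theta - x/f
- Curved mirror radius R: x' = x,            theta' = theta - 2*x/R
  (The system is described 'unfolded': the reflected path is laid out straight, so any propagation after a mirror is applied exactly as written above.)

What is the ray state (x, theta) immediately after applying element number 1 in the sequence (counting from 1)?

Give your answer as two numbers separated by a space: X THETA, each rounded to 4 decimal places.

Answer: 0.8000 0.2000

Derivation:
Initial: x=-5.0000 theta=0.2000
After 1 (propagate distance d=29): x=0.8000 theta=0.2000
Rounded to 4 decimal places: x = 0.8000, theta = 0.2000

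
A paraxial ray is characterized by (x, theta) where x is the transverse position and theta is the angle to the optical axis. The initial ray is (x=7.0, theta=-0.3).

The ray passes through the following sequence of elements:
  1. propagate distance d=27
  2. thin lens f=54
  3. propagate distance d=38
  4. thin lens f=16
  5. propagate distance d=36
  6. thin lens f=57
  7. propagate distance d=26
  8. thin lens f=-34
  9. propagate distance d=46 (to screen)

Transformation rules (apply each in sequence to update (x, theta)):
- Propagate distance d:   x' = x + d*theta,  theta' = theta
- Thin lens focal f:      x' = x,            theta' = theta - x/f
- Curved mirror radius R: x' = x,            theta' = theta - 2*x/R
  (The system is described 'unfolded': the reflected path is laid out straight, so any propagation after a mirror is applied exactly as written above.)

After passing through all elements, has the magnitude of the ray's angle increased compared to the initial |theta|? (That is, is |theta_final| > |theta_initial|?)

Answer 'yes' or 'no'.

Answer: yes

Derivation:
Initial: x=7.0000 theta=-0.3000
After 1 (propagate distance d=27): x=-1.1000 theta=-0.3000
After 2 (thin lens f=54): x=-1.1000 theta=-151/540 (≈-0.2796)
After 3 (propagate distance d=38): x=-1583/135 (≈-11.7259) theta=-151/540 (≈-0.2796)
After 4 (thin lens f=16): x=-1583/135 (≈-11.7259) theta=979/2160 (≈0.4532)
After 5 (propagate distance d=36): x=2479/540 (≈4.5907) theta=979/2160 (≈0.4532)
After 6 (thin lens f=57): x=2479/540 (≈4.5907) theta=45887/123120 (≈0.3727)
After 7 (propagate distance d=26): x=879137/61560 (≈14.2810) theta=45887/123120 (≈0.3727)
After 8 (thin lens f=-34): x=879137/61560 (≈14.2810) theta=34567/43605 (≈0.7927)
After 9 (propagate distance d=46 (to screen)): x=53107297/1046520 (≈50.7466) theta=34567/43605 (≈0.7927)
|theta_initial|=0.3000 |theta_final|=34567/43605 (≈0.7927) -> increased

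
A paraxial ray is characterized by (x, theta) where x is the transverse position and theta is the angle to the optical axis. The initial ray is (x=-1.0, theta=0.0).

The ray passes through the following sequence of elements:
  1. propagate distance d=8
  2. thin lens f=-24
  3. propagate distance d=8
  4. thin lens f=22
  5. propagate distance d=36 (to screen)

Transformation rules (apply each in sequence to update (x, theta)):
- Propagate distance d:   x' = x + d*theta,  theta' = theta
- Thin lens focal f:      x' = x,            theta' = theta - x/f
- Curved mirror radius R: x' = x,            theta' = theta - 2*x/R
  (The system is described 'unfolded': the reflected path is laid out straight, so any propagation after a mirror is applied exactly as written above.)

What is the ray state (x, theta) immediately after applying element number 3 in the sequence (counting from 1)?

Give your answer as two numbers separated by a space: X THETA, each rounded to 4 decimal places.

Initial: x=-1.0000 theta=0.0000
After 1 (propagate distance d=8): x=-1.0000 theta=0.0000
After 2 (thin lens f=-24): x=-1.0000 theta=-1/24 (≈-0.0417)
After 3 (propagate distance d=8): x=-4/3 (≈-1.3333) theta=-1/24 (≈-0.0417)
Rounded to 4 decimal places: x = -1.3333, theta = -0.0417

Answer: -1.3333 -0.0417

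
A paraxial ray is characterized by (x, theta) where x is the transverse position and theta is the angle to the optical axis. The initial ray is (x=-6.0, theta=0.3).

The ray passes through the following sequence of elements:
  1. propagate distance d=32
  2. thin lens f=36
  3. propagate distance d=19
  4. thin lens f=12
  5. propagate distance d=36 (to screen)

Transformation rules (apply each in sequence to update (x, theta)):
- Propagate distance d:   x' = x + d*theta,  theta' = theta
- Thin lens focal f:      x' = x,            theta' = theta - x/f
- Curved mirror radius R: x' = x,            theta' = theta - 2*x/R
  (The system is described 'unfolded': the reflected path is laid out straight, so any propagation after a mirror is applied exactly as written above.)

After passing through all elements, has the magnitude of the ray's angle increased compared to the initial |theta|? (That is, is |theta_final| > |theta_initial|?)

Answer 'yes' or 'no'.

Answer: yes

Derivation:
Initial: x=-6.0000 theta=0.3000
After 1 (propagate distance d=32): x=3.6000 theta=0.3000
After 2 (thin lens f=36): x=3.6000 theta=0.2000
After 3 (propagate distance d=19): x=7.4000 theta=0.2000
After 4 (thin lens f=12): x=7.4000 theta=-5/12 (≈-0.4167)
After 5 (propagate distance d=36 (to screen)): x=-7.6000 theta=-5/12 (≈-0.4167)
|theta_initial|=0.3000 |theta_final|=5/12 (≈0.4167) -> increased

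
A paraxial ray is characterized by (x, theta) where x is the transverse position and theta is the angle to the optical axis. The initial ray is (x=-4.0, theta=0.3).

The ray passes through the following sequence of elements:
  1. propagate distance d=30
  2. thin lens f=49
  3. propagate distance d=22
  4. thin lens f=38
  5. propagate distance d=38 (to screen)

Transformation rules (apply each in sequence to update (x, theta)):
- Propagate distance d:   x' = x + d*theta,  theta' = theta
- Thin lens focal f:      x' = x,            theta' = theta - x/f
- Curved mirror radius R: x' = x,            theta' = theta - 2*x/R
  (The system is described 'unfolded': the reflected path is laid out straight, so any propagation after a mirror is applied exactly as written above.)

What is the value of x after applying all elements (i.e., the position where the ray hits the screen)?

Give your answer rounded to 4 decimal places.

Answer: 7.5224

Derivation:
Initial: x=-4.0000 theta=0.3000
After 1 (propagate distance d=30): x=5.0000 theta=0.3000
After 2 (thin lens f=49): x=5.0000 theta=97/490 (≈0.1980)
After 3 (propagate distance d=22): x=2292/245 (≈9.3551) theta=97/490 (≈0.1980)
After 4 (thin lens f=38): x=2292/245 (≈9.3551) theta=-449/9310 (≈-0.0482)
After 5 (propagate distance d=38 (to screen)): x=1843/245 (≈7.5224) theta=-449/9310 (≈-0.0482)
Rounded to 4 decimal places: x = 7.5224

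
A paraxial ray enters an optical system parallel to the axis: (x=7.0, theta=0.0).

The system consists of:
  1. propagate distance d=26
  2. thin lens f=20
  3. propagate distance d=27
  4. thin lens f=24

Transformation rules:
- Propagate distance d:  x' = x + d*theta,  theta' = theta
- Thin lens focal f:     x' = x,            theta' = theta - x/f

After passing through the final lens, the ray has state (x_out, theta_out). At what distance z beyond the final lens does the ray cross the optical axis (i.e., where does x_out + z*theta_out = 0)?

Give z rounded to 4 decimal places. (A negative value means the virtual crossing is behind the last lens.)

Answer: -9.8824

Derivation:
Initial: x=7.0000 theta=0.0000
After 1 (propagate distance d=26): x=7.0000 theta=0.0000
After 2 (thin lens f=20): x=7.0000 theta=-0.3500
After 3 (propagate distance d=27): x=-2.4500 theta=-0.3500
After 4 (thin lens f=24): x=-2.4500 theta=-119/480 (≈-0.2479)
z_focus = -x_out/theta_out = -(-2.4500)/(-119/480) = -168/17 ≈ -9.8824
Rounded to 4 decimal places: z = -9.8824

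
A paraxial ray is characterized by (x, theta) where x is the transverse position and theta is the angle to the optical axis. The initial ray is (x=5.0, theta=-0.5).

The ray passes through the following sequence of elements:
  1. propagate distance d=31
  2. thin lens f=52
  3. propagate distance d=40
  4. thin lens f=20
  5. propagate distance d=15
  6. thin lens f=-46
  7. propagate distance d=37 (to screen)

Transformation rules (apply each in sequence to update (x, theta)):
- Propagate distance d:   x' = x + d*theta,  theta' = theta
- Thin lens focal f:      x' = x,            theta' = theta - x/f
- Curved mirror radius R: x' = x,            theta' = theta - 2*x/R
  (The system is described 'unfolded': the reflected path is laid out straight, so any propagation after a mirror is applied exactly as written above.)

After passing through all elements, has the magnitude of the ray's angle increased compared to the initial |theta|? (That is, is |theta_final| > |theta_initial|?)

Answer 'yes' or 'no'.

Answer: yes

Derivation:
Initial: x=5.0000 theta=-0.5000
After 1 (propagate distance d=31): x=-10.5000 theta=-0.5000
After 2 (thin lens f=52): x=-10.5000 theta=-31/104 (≈-0.2981)
After 3 (propagate distance d=40): x=-583/26 (≈-22.4231) theta=-31/104 (≈-0.2981)
After 4 (thin lens f=20): x=-583/26 (≈-22.4231) theta=107/130 (≈0.8231)
After 5 (propagate distance d=15): x=-131/13 (≈-10.0769) theta=107/130 (≈0.8231)
After 6 (thin lens f=-46): x=-131/13 (≈-10.0769) theta=903/1495 (≈0.6040)
After 7 (propagate distance d=37 (to screen)): x=18346/1495 (≈12.2716) theta=903/1495 (≈0.6040)
|theta_initial|=0.5000 |theta_final|=903/1495 (≈0.6040) -> increased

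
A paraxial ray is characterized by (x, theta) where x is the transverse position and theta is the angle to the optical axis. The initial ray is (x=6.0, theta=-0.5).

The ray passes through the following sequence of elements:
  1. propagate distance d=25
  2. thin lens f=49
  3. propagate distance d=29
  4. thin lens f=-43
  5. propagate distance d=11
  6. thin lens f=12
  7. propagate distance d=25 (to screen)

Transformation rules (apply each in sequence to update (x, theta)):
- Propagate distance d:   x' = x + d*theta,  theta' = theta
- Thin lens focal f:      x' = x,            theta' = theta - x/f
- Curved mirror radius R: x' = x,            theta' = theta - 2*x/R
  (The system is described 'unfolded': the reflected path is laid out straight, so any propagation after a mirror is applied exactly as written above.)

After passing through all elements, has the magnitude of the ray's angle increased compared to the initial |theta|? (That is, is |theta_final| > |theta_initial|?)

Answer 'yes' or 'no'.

Answer: yes

Derivation:
Initial: x=6.0000 theta=-0.5000
After 1 (propagate distance d=25): x=-6.5000 theta=-0.5000
After 2 (thin lens f=49): x=-6.5000 theta=-18/49 (≈-0.3673)
After 3 (propagate distance d=29): x=-1681/98 (≈-17.1531) theta=-18/49 (≈-0.3673)
After 4 (thin lens f=-43): x=-1681/98 (≈-17.1531) theta=-3229/4214 (≈-0.7663)
After 5 (propagate distance d=11): x=-53901/2107 (≈-25.5819) theta=-3229/4214 (≈-0.7663)
After 6 (thin lens f=12): x=-53901/2107 (≈-25.5819) theta=11509/8428 (≈1.3656)
After 7 (propagate distance d=25 (to screen)): x=10303/1204 (≈8.5573) theta=11509/8428 (≈1.3656)
|theta_initial|=0.5000 |theta_final|=11509/8428 (≈1.3656) -> increased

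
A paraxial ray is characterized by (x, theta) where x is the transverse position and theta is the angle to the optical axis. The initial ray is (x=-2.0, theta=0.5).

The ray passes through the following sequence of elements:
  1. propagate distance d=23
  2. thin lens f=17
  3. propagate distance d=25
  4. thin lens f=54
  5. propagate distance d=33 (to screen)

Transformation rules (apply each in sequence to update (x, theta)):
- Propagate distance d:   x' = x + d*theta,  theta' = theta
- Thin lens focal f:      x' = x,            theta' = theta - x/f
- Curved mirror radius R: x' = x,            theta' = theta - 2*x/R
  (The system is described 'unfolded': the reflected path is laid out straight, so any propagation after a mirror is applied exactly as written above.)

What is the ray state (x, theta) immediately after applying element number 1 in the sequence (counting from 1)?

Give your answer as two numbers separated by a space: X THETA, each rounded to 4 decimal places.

Initial: x=-2.0000 theta=0.5000
After 1 (propagate distance d=23): x=9.5000 theta=0.5000
Rounded to 4 decimal places: x = 9.5000, theta = 0.5000

Answer: 9.5000 0.5000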